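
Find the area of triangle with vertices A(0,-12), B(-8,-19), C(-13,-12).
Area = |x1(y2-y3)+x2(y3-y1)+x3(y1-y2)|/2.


0*(-19+ 12) = 0
-8*(-12+ 12) = 0
-13*(-12+ 19) = -91
sum = -91
Area = |-91|/2 = 45.5000

45.5000 sq units


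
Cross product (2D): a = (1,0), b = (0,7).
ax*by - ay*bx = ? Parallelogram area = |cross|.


cross = 1*7 - 0*0 = 7 - 0 = 7
Parallelogram area = |7| = 7

cross = 7, parallelogram area = 7


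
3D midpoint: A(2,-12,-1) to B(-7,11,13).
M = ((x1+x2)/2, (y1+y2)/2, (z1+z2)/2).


Mx = (2- 7)/2 = -2.5000
My = (-12+11)/2 = -0.5000
Mz = (-1+13)/2 = 6.0000

M = (-2.5000, -0.5000, 6.0000)


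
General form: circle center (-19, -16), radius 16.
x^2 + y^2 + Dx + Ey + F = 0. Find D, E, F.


(x+ 19)^2 + (y+ 16)^2 = 16^2
D = -2h = 38, E = -2k = 32
F = h^2+k^2-r^2 = 361+256-256 = 361

D = 38, E = 32, F = 361


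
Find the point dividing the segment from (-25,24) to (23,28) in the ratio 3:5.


Px = (3*23 + 5*(-25))/8 = -56/8 = -7.0000
Py = (3*28 + 5*24)/8 = 204/8 = 25.5000

P = (-7.0000, 25.5000)


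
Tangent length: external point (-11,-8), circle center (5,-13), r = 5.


d = sqrt((-11-5)^2 + (-8+ 13)^2) = sqrt(256+25) = 16.7631
L = sqrt(281.0000 - 25) = sqrt(256.0000) = 16.0000

16.0000


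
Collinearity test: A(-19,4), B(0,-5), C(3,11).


-19*(-5-11) + 0*(11-4) + 3*(4+ 5)
= 304 + 0 + 27 = 331

No, not collinear (determinant = 331)


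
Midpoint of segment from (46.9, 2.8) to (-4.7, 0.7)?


Mx = (46.9 - 4.7)/2 = 42.2/2 = 21.1000
My = (2.8 + 0.7)/2 = 3.5/2 = 1.7500

(21.1000, 1.7500)


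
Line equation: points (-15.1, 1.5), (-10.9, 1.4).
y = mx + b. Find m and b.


m = (-0.1)/(4.2) = -0.0238
b = y1 - m*x1 = 1.5 - (-0.1*(-15.1))/(4.2) = 1.5 - 0.3595 = 1.1405

y = -0.0238x + 1.1405


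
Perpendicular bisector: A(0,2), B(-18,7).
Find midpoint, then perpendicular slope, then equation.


Midpoint = (-9, 4.5)
Slope of AB = dy/dx = 5/(-18) = -0.2778
Perp slope = -dx/dy = 18/5 = 3.6000
b = My - (perp slope)*Mx = 4.5 + (-18*(-9))/5 = 4.5 + 32.4000 = 36.9000

y = 3.6000x + 36.9000


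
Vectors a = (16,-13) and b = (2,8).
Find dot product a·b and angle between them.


a·b = 16*2 - 13*8 = 32 - 104 = -72
|a| = sqrt(256+169) = 20.6155
|b| = sqrt(4+64) = 8.2462
cos(theta) = -72/(sqrt(425)*sqrt(68)) = -72/sqrt(28900) = -0.423529
theta = arccos(-72/sqrt(28900)) = 115.0576 degrees

a·b = -72, theta = 115.0576 deg


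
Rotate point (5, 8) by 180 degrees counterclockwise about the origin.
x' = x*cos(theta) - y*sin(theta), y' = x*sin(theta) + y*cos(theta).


cos(180) = -1, sin(180) = 0
x' = 5*(-1) - 8*0 = -5
y' = 5*0 + 8*(-1) = -8

(-5, -8)


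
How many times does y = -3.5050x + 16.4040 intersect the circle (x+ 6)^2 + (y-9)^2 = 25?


Substitute y = -3.5050x + 16.4040: (x+ 6)^2 + (-3.5050x+16.4040-9)^2 = 25
Expand to Ax^2 + Bx + C = 0, where b-k = 7.404
A = 1+m^2 = 13.285025
B = 2(m(b-k) - h) = 2(-3.5050*7.404 + 6) = -39.90204
C = h^2 + (b-k)^2 - r^2 = 36 + 54.819216 - 25 = 65.819216
disc = B^2-4AC = 1592.1728 - 3497.6397 = -1905.4669
disc < 0

0 intersection points


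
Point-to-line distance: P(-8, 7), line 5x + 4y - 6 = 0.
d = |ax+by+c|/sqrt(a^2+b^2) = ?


|5*(-8) + 4*7 - 6| = |-18| = 18
sqrt(25 + 16) = sqrt(41) = 6.4031
d = 18/sqrt(41) = 2.8111

2.8111


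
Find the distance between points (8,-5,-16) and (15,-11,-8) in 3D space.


dx=7, dy=-6, dz=8
d = sqrt(49+36+64) = sqrt(149) = 12.2066

12.2066


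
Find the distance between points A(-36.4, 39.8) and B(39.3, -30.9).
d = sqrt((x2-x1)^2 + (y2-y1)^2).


dx = 39.3 + 36.4 = 75.7
dy = -30.9 - 39.8 = -70.7
d = sqrt(5730.49 + 4998.49) = sqrt(10728.98) = 103.5808

103.5808


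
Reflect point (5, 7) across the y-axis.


Reflection rule for y-axis: (-x, y)
(5, 7) -> (-5, 7)

(-5, 7)


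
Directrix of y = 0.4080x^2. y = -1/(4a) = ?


a = 0.4080
1/(4a) = 0.6127
directrix: y = -0.6127 = -0.6127

y = -0.6127


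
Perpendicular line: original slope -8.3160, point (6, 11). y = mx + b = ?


Perpendicular slope = -1/m1 = -1/(-8.3160) = 0.1203
b2 = y0 - m2*x0 = 11 + 6/(-8.3160) = 11 - 0.7215 = 10.2785

y = 0.1203x + 10.2785


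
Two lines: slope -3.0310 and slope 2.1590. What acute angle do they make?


m1-m2 = -5.19
1+m1*m2 = -5.543929
tan(theta) = |-5.19/(-5.543929)| = 0.936159
theta = arctan(|-5.19/(-5.543929)|) = 43.1115 degrees (acute angle)

43.1115 degrees


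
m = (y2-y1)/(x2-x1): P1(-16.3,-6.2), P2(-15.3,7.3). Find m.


dy = 7.3 + 6.2 = 13.5
dx = -15.3 + 16.3 = 1.0
m = 13.5/1.0 = 13.5000

m = 13.5000


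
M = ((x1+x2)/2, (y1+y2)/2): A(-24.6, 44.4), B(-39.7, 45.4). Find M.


Mx = (-24.6 - 39.7)/2 = -64.3/2 = -32.1500
My = (44.4 + 45.4)/2 = 89.8/2 = 44.9000

(-32.1500, 44.9000)


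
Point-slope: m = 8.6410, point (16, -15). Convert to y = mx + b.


y + 15 = 8.6410(x - 16)
y = 8.6410x - 15 - 8.6410*16
y = 8.6410x - 153.2560

y = 8.6410x - 153.2560


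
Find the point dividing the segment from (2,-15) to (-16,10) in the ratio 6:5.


Px = (6*(-16) + 5*2)/11 = -86/11 = -7.8182
Py = (6*10 + 5*(-15))/11 = -15/11 = -1.3636

P = (-7.8182, -1.3636)


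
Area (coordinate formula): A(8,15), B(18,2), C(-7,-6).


8*(2+ 6) = 64
18*(-6-15) = -378
-7*(15-2) = -91
sum = -405
Area = |-405|/2 = 202.5000

202.5000 sq units


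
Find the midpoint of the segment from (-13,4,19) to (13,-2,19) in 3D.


Mx = (-13+13)/2 = 0
My = (4- 2)/2 = 1.0000
Mz = (19+19)/2 = 19.0000

M = (0, 1.0000, 19.0000)


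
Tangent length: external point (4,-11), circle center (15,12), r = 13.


d = sqrt((4-15)^2 + (-11-12)^2) = sqrt(121+529) = 25.4951
L = sqrt(650.0000 - 169) = sqrt(481.0000) = 21.9317

21.9317


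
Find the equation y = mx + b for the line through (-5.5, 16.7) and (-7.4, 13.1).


m = (-3.6)/(-1.9) = 1.8947
b = y1 - m*x1 = 16.7 - (-3.6*(-5.5))/(-1.9) = 16.7 + 10.4211 = 27.1211

y = 1.8947x + 27.1211


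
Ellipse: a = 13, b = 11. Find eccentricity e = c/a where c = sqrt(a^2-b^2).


c = sqrt(169-121) = sqrt(48) = 6.9282
e = c/a = sqrt(48)/13 = 0.5329

e = 0.5329


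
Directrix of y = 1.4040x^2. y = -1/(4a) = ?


a = 1.4040
1/(4a) = 0.1781
directrix: y = -0.1781 = -0.1781

y = -0.1781


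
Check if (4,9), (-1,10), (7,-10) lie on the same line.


4*(10+ 10) - 1*(-10-9) + 7*(9-10)
= 80 + 19 - 7 = 92

No, not collinear (determinant = 92)


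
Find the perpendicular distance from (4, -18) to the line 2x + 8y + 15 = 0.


|2*4 + 8*(-18) + 15| = |-121| = 121
sqrt(4 + 64) = sqrt(68) = 8.2462
d = 121/sqrt(68) = 14.6734

14.6734


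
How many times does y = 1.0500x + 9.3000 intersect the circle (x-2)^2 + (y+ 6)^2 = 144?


Substitute y = 1.0500x + 9.3000: (x-2)^2 + (1.0500x+9.3000+ 6)^2 = 144
Expand to Ax^2 + Bx + C = 0, where b-k = 15.3
A = 1+m^2 = 2.1025
B = 2(m(b-k) - h) = 2(1.0500*15.3 - 2) = 28.13
C = h^2 + (b-k)^2 - r^2 = 4 + 234.09 - 144 = 94.09
disc = B^2-4AC = 791.2969 - 791.2969 = 0
disc = 0

1 intersection point (tangent)


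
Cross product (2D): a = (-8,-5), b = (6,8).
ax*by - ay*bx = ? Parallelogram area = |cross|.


cross = -8*8 + 5*6 = -64 + 30 = -34
Parallelogram area = |-34| = 34

cross = -34, parallelogram area = 34


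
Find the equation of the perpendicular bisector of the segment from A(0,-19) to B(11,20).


Midpoint = (5.5, 0.5)
Slope of AB = dy/dx = 39/11 = 3.5455
Perp slope = -dx/dy = -11/39 = -0.2821
b = My - (perp slope)*Mx = 0.5 + (11*5.5)/39 = 0.5 + 1.5513 = 2.0513

y = -0.2821x + 2.0513


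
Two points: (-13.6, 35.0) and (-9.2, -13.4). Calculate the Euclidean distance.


dx = -9.2 + 13.6 = 4.4
dy = -13.4 - 35.0 = -48.4
d = sqrt(19.36 + 2342.56) = sqrt(2361.92) = 48.5996

48.5996


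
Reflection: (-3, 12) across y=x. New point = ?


Reflection rule for y=x: (y, x)
(-3, 12) -> (12, -3)

(12, -3)


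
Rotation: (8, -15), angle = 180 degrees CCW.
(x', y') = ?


cos(180) = -1, sin(180) = 0
x' = 8*(-1) + 15*0 = -8
y' = 8*0 - 15*(-1) = 15

(-8, 15)


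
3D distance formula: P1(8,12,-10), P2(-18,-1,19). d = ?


dx=-26, dy=-13, dz=29
d = sqrt(676+169+841) = sqrt(1686) = 41.0609

41.0609


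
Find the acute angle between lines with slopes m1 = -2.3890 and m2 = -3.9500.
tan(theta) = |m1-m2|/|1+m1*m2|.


m1-m2 = 1.561
1+m1*m2 = 10.43655
tan(theta) = |1.561/10.43655| = 0.149570
theta = arctan(|1.561/10.43655|) = 8.5067 degrees (acute angle)

8.5067 degrees


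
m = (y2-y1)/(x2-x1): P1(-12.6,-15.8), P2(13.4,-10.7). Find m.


dy = -10.7 + 15.8 = 5.1
dx = 13.4 + 12.6 = 26.0
m = 5.1/26.0 = 0.1962

m = 0.1962


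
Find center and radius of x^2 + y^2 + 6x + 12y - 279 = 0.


h = -D/2 = -6/2 = -3
k = -E/2 = -12/2 = -6
r^2 = h^2 + k^2 - F = 9 + 36 + 279 = 324
r = 18

Center (-3, -6), radius = 18


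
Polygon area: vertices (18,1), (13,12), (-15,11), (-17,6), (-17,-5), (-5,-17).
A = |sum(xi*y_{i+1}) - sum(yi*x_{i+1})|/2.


sum(xi*y_{i+1}) = 18*12 + 13*11 - 15*6 - 17*(-5) - 17*(-17) - 5*1 = 638
sum(yi*x_{i+1}) = 1*13 + 12*(-15) + 11*(-17) + 6*(-17) - 5*(-5) - 17*18 = -737
Area = |638 + 737|/2 = 1375/2 = 687.5000

687.5000 sq units


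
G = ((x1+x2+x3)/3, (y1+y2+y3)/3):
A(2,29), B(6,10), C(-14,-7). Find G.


Gx = (2+6- 14)/3 = -6/3 = -2.0000
Gy = (29+10- 7)/3 = 32/3 = 10.6667

G = (-2.0000, 10.6667)


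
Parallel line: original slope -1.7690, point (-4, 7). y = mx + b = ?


Parallel lines have equal slopes.
m2 = -1.7690
b2 = 7 + 1.7690*(-4) = -0.0760

y = -1.7690x - 0.0760


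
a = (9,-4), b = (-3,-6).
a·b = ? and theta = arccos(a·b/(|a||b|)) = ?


a·b = 9*(-3) - 4*(-6) = -27 + 24 = -3
|a| = sqrt(81+16) = 9.8489
|b| = sqrt(9+36) = 6.7082
cos(theta) = -3/(sqrt(97)*sqrt(45)) = -3/sqrt(4365) = -0.045408
theta = arccos(-3/sqrt(4365)) = 92.6026 degrees

a·b = -3, theta = 92.6026 deg


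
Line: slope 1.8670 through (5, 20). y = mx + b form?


y - 20 = 1.8670(x - 5)
y = 1.8670x + 20 - 1.8670*5
y = 1.8670x + 10.6650

y = 1.8670x + 10.6650


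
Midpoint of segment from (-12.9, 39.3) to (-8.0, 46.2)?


Mx = (-12.9 - 8.0)/2 = -20.9/2 = -10.4500
My = (39.3 + 46.2)/2 = 85.5/2 = 42.7500

(-10.4500, 42.7500)


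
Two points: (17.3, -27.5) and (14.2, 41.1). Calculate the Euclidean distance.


dx = 14.2 - 17.3 = -3.1
dy = 41.1 + 27.5 = 68.6
d = sqrt(9.61 + 4705.96) = sqrt(4715.57) = 68.6700

68.6700


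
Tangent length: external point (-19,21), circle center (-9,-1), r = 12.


d = sqrt((-19+ 9)^2 + (21+ 1)^2) = sqrt(100+484) = 24.1661
L = sqrt(584.0000 - 144) = sqrt(440.0000) = 20.9762

20.9762


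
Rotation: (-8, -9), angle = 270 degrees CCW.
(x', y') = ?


cos(270) = 0, sin(270) = -1
x' = -8*0 + 9*(-1) = -9
y' = -8*(-1) - 9*0 = 8

(-9, 8)


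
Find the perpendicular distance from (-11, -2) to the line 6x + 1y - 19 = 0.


|6*(-11) + 1*(-2) - 19| = |-87| = 87
sqrt(36 + 1) = sqrt(37) = 6.0828
d = 87/sqrt(37) = 14.3027

14.3027


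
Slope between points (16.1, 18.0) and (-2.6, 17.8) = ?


dy = 17.8 - 18.0 = -0.2
dx = -2.6 - 16.1 = -18.7
m = -0.2/(-18.7) = 0.0107

m = 0.0107


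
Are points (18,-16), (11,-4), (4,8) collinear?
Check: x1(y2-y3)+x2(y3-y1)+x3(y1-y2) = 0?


18*(-4-8) + 11*(8+ 16) + 4*(-16+ 4)
= -216 + 264 - 48 = 0

Yes, collinear (determinant = 0)


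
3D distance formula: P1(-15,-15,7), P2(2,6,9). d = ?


dx=17, dy=21, dz=2
d = sqrt(289+441+4) = sqrt(734) = 27.0924

27.0924


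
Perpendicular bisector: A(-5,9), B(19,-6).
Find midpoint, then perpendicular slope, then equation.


Midpoint = (7, 1.5)
Slope of AB = dy/dx = -15/24 = -0.6250
Perp slope = -dx/dy = 24/15 = 1.6000
b = My - (perp slope)*Mx = 1.5 + (24*7)/(-15) = 1.5 - 11.2000 = -9.7000

y = 1.6000x - 9.7000


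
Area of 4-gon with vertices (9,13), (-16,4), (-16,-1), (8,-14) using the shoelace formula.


sum(xi*y_{i+1}) = 9*4 - 16*(-1) - 16*(-14) + 8*13 = 380
sum(yi*x_{i+1}) = 13*(-16) + 4*(-16) - 1*8 - 14*9 = -406
Area = |380 + 406|/2 = 786/2 = 393.0000

393.0000 sq units


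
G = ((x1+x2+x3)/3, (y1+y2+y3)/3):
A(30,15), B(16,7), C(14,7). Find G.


Gx = (30+16+14)/3 = 60/3 = 20.0000
Gy = (15+7+7)/3 = 29/3 = 9.6667

G = (20.0000, 9.6667)


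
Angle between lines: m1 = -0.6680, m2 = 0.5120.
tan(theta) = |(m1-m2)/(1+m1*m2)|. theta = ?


m1-m2 = -1.18
1+m1*m2 = 0.657984
tan(theta) = |-1.18/0.657984| = 1.793357
theta = arctan(|-1.18/0.657984|) = 60.8554 degrees (acute angle)

60.8554 degrees


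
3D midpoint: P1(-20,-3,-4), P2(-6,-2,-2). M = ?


Mx = (-20- 6)/2 = -13.0000
My = (-3- 2)/2 = -2.5000
Mz = (-4- 2)/2 = -3.0000

M = (-13.0000, -2.5000, -3.0000)


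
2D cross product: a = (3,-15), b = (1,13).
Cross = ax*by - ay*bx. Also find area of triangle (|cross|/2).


cross = 3*13 + 15*1 = 39 + 15 = 54
Triangle area = |54|/2 = 54/2 = 27.0000

cross = 54, triangle area = 27.0000


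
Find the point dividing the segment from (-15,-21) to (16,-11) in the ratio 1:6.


Px = (1*16 + 6*(-15))/7 = -74/7 = -10.5714
Py = (1*(-11) + 6*(-21))/7 = -137/7 = -19.5714

P = (-10.5714, -19.5714)


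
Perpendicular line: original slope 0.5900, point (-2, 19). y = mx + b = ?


Perpendicular slope = -1/m1 = -1/0.5900 = -1.6949
b2 = y0 - m2*x0 = 19 - 2/0.5900 = 19 - 3.3898 = 15.6102

y = -1.6949x + 15.6102


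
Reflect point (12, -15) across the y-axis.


Reflection rule for y-axis: (-x, y)
(12, -15) -> (-12, -15)

(-12, -15)


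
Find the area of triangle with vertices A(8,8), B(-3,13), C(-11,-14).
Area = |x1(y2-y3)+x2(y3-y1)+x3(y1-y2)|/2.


8*(13+ 14) = 216
-3*(-14-8) = 66
-11*(8-13) = 55
sum = 337
Area = |337|/2 = 168.5000

168.5000 sq units


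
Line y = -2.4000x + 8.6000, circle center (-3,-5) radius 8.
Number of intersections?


Substitute y = -2.4000x + 8.6000: (x+ 3)^2 + (-2.4000x+8.6000+ 5)^2 = 64
Expand to Ax^2 + Bx + C = 0, where b-k = 13.6
A = 1+m^2 = 6.76
B = 2(m(b-k) - h) = 2(-2.4000*13.6 + 3) = -59.28
C = h^2 + (b-k)^2 - r^2 = 9 + 184.96 - 64 = 129.96
disc = B^2-4AC = 3514.1184 - 3514.1184 = 0
disc = 0

1 intersection point (tangent)


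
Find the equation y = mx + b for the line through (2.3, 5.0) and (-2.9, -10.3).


m = (-15.3)/(-5.2) = 2.9423
b = y1 - m*x1 = 5.0 - (-15.3*2.3)/(-5.2) = 5.0 - 6.7673 = -1.7673

y = 2.9423x - 1.7673


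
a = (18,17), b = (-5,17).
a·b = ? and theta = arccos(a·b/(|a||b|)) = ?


a·b = 18*(-5) + 17*17 = -90 + 289 = 199
|a| = sqrt(324+289) = 24.7588
|b| = sqrt(25+289) = 17.7200
cos(theta) = 199/(sqrt(613)*sqrt(314)) = 199/sqrt(192482) = 0.453584
theta = arccos(199/sqrt(192482)) = 63.0261 degrees

a·b = 199, theta = 63.0261 deg


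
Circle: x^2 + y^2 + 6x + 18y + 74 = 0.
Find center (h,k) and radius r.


h = -D/2 = -6/2 = -3
k = -E/2 = -18/2 = -9
r^2 = h^2 + k^2 - F = 9 + 81 - 74 = 16
r = 4

Center (-3, -9), radius = 4


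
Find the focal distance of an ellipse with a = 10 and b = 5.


c^2 = 10^2 - 5^2 = 100 - 25 = 75
c = sqrt(75) = 8.6603

c = 8.6603


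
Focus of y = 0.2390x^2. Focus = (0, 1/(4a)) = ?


a = 0.2390
4a = 0.9560
focus = (0, 1/0.9560) = (0, 1.0460)

Focus = (0, 1.0460)


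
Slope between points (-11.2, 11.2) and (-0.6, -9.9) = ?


dy = -9.9 - 11.2 = -21.1
dx = -0.6 + 11.2 = 10.6
m = -21.1/10.6 = -1.9906

m = -1.9906


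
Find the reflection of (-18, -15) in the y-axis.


Reflection rule for y-axis: (-x, y)
(-18, -15) -> (18, -15)

(18, -15)


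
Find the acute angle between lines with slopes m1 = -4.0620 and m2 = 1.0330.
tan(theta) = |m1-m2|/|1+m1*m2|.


m1-m2 = -5.095
1+m1*m2 = -3.196046
tan(theta) = |-5.095/(-3.196046)| = 1.594157
theta = arctan(|-5.095/(-3.196046)|) = 57.9003 degrees (acute angle)

57.9003 degrees


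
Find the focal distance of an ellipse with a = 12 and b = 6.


c^2 = 12^2 - 6^2 = 144 - 36 = 108
c = sqrt(108) = 10.3923

c = 10.3923


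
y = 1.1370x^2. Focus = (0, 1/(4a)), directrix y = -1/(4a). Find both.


a = 1.1370
1/(4a) = 0.2199
Focus = (0, 0.2199)
Directrix: y = -0.2199

Focus = (0, 0.2199), Directrix: y = -0.2199


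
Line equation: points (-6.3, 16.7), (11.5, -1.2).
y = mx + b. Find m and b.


m = (-17.9)/(17.8) = -1.0056
b = y1 - m*x1 = 16.7 - (-17.9*(-6.3))/(17.8) = 16.7 - 6.3354 = 10.3646

y = -1.0056x + 10.3646


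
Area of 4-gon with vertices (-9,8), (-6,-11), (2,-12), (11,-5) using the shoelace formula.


sum(xi*y_{i+1}) = -9*(-11) - 6*(-12) + 2*(-5) + 11*8 = 249
sum(yi*x_{i+1}) = 8*(-6) - 11*2 - 12*11 - 5*(-9) = -157
Area = |249 + 157|/2 = 406/2 = 203.0000

203.0000 sq units


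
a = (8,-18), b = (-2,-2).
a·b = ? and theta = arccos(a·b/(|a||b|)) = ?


a·b = 8*(-2) - 18*(-2) = -16 + 36 = 20
|a| = sqrt(64+324) = 19.6977
|b| = sqrt(4+4) = 2.8284
cos(theta) = 20/(sqrt(388)*sqrt(8)) = 20/sqrt(3104) = 0.358979
theta = arccos(20/sqrt(3104)) = 68.9625 degrees

a·b = 20, theta = 68.9625 deg


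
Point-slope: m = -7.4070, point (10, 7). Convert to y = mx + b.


y - 7 = -7.4070(x - 10)
y = -7.4070x + 7 + 7.4070*10
y = -7.4070x + 81.0700

y = -7.4070x + 81.0700


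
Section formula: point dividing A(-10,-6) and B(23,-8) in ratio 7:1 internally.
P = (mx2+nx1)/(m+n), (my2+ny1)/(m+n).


Px = (7*23 + 1*(-10))/8 = 151/8 = 18.8750
Py = (7*(-8) + 1*(-6))/8 = -62/8 = -7.7500

P = (18.8750, -7.7500)


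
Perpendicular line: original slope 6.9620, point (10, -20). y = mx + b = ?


Perpendicular slope = -1/m1 = -1/6.9620 = -0.1436
b2 = y0 - m2*x0 = -20 + 10/6.9620 = -20 + 1.4364 = -18.5636

y = -0.1436x - 18.5636


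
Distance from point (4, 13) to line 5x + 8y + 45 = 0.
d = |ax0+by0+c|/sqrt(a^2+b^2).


|5*4 + 8*13 + 45| = |169| = 169
sqrt(25 + 64) = sqrt(89) = 9.4340
d = 169/sqrt(89) = 17.9140

17.9140


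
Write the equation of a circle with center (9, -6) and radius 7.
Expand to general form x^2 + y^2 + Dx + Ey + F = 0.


(x-9)^2 + (y+ 6)^2 = 7^2
D = -2h = -18, E = -2k = 12
F = h^2+k^2-r^2 = 81+36-49 = 68

x^2 + y^2 - 18x + 12y + 68 = 0


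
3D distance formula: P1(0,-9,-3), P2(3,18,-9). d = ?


dx=3, dy=27, dz=-6
d = sqrt(9+729+36) = sqrt(774) = 27.8209

27.8209


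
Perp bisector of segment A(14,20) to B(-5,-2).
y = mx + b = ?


Midpoint = (4.5, 9)
Slope of AB = dy/dx = -22/(-19) = 1.1579
Perp slope = -dx/dy = -19/22 = -0.8636
b = My - (perp slope)*Mx = 9 + (-19*4.5)/(-22) = 9 + 3.8864 = 12.8864

y = -0.8636x + 12.8864


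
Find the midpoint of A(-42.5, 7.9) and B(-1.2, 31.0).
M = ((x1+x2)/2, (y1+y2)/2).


Mx = (-42.5 - 1.2)/2 = -43.7/2 = -21.8500
My = (7.9 + 31.0)/2 = 38.9/2 = 19.4500

(-21.8500, 19.4500)


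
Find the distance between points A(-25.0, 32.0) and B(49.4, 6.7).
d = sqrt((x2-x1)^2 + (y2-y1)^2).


dx = 49.4 + 25.0 = 74.4
dy = 6.7 - 32.0 = -25.3
d = sqrt(5535.36 + 640.09) = sqrt(6175.45) = 78.5840

78.5840


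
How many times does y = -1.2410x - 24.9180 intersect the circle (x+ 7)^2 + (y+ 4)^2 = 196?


Substitute y = -1.2410x - 24.9180: (x+ 7)^2 + (-1.2410x- 24.9180+ 4)^2 = 196
Expand to Ax^2 + Bx + C = 0, where b-k = -20.918
A = 1+m^2 = 2.540081
B = 2(m(b-k) - h) = 2(-1.2410*(-20.918) + 7) = 65.918476
C = h^2 + (b-k)^2 - r^2 = 49 + 437.562724 - 196 = 290.562724
disc = B^2-4AC = 4345.2455 - 2952.2114 = 1393.0341
disc > 0

2 intersection points


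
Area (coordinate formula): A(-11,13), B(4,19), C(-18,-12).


-11*(19+ 12) = -341
4*(-12-13) = -100
-18*(13-19) = 108
sum = -333
Area = |-333|/2 = 166.5000

166.5000 sq units


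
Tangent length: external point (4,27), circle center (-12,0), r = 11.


d = sqrt((4+ 12)^2 + (27-0)^2) = sqrt(256+729) = 31.3847
L = sqrt(985.0000 - 121) = sqrt(864.0000) = 29.3939

29.3939


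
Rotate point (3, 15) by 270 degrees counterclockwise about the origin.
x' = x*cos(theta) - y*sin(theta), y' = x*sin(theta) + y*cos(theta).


cos(270) = 0, sin(270) = -1
x' = 3*0 - 15*(-1) = 15
y' = 3*(-1) + 15*0 = -3

(15, -3)


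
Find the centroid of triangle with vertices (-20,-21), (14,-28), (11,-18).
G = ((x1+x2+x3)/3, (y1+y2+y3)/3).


Gx = (-20+14+11)/3 = 5/3 = 1.6667
Gy = (-21- 28- 18)/3 = -67/3 = -22.3333

G = (1.6667, -22.3333)


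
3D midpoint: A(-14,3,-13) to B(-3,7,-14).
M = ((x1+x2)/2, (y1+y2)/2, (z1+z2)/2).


Mx = (-14- 3)/2 = -8.5000
My = (3+7)/2 = 5.0000
Mz = (-13- 14)/2 = -13.5000

M = (-8.5000, 5.0000, -13.5000)


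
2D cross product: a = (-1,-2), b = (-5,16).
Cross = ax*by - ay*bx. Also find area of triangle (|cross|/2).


cross = -1*16 + 2*(-5) = -16 - 10 = -26
Triangle area = |-26|/2 = 26/2 = 13.0000

cross = -26, triangle area = 13.0000


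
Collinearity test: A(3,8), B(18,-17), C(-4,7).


3*(-17-7) + 18*(7-8) - 4*(8+ 17)
= -72 - 18 - 100 = -190

No, not collinear (determinant = -190)


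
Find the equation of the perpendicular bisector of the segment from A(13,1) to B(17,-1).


Midpoint = (15, 0)
Slope of AB = dy/dx = -2/4 = -0.5000
Perp slope = -dx/dy = 4/2 = 2.0000
b = My - (perp slope)*Mx = 0 + (4*15)/(-2) = 0 - 30.0000 = -30.0000

y = 2.0000x - 30.0000


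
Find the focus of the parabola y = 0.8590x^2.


a = 0.8590
4a = 3.4360
focus = (0, 1/3.4360) = (0, 0.2910)

Focus = (0, 0.2910)


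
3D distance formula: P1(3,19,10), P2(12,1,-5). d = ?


dx=9, dy=-18, dz=-15
d = sqrt(81+324+225) = sqrt(630) = 25.0998

25.0998


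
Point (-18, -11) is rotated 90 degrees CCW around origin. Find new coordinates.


cos(90) = 0, sin(90) = 1
x' = -18*0 + 11*1 = 11
y' = -18*1 - 11*0 = -18

(11, -18)


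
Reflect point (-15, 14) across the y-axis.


Reflection rule for y-axis: (-x, y)
(-15, 14) -> (15, 14)

(15, 14)


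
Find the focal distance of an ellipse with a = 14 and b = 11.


c^2 = 14^2 - 11^2 = 196 - 121 = 75
c = sqrt(75) = 8.6603

c = 8.6603


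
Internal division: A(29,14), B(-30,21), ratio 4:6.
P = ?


Px = (4*(-30) + 6*29)/10 = 54/10 = 5.4000
Py = (4*21 + 6*14)/10 = 168/10 = 16.8000

P = (5.4000, 16.8000)


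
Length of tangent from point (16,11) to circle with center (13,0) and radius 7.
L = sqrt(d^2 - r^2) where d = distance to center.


d = sqrt((16-13)^2 + (11-0)^2) = sqrt(9+121) = 11.4018
L = sqrt(130.0000 - 49) = sqrt(81.0000) = 9.0000

9.0000


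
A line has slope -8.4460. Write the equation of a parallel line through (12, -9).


Parallel lines have equal slopes.
m2 = -8.4460
b2 = -9 + 8.4460*12 = 92.3520

y = -8.4460x + 92.3520


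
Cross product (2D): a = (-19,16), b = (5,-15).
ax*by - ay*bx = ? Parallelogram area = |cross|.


cross = -19*(-15) - 16*5 = 285 - 80 = 205
Parallelogram area = |205| = 205

cross = 205, parallelogram area = 205


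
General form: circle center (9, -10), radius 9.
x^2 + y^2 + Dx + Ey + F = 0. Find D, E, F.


(x-9)^2 + (y+ 10)^2 = 9^2
D = -2h = -18, E = -2k = 20
F = h^2+k^2-r^2 = 81+100-81 = 100

D = -18, E = 20, F = 100


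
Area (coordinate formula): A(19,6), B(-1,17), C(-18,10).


19*(17-10) = 133
-1*(10-6) = -4
-18*(6-17) = 198
sum = 327
Area = |327|/2 = 163.5000

163.5000 sq units


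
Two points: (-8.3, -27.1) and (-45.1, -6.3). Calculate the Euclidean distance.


dx = -45.1 + 8.3 = -36.8
dy = -6.3 + 27.1 = 20.8
d = sqrt(1354.24 + 432.64) = sqrt(1786.88) = 42.2715

42.2715


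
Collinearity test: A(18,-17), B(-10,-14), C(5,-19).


18*(-14+ 19) - 10*(-19+ 17) + 5*(-17+ 14)
= 90 + 20 - 15 = 95

No, not collinear (determinant = 95)


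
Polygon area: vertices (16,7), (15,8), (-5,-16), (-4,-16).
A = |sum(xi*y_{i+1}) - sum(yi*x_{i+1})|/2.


sum(xi*y_{i+1}) = 16*8 + 15*(-16) - 5*(-16) - 4*7 = -60
sum(yi*x_{i+1}) = 7*15 + 8*(-5) - 16*(-4) - 16*16 = -127
Area = |-60 + 127|/2 = 67/2 = 33.5000

33.5000 sq units


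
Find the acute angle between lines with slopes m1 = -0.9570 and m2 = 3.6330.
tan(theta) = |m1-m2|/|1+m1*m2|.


m1-m2 = -4.59
1+m1*m2 = -2.476781
tan(theta) = |-4.59/(-2.476781)| = 1.853212
theta = arctan(|-4.59/(-2.476781)|) = 61.6485 degrees (acute angle)

61.6485 degrees


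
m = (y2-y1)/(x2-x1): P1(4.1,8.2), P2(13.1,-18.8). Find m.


dy = -18.8 - 8.2 = -27.0
dx = 13.1 - 4.1 = 9.0
m = -27.0/9.0 = -3.0000

m = -3.0000


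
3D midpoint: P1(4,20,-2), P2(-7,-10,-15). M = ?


Mx = (4- 7)/2 = -1.5000
My = (20- 10)/2 = 5.0000
Mz = (-2- 15)/2 = -8.5000

M = (-1.5000, 5.0000, -8.5000)


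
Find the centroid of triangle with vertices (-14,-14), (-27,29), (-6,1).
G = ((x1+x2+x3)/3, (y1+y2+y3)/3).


Gx = (-14- 27- 6)/3 = -47/3 = -15.6667
Gy = (-14+29+1)/3 = 16/3 = 5.3333

G = (-15.6667, 5.3333)


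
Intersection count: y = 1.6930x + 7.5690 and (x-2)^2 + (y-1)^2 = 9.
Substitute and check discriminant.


Substitute y = 1.6930x + 7.5690: (x-2)^2 + (1.6930x+7.5690-1)^2 = 9
Expand to Ax^2 + Bx + C = 0, where b-k = 6.569
A = 1+m^2 = 3.866249
B = 2(m(b-k) - h) = 2(1.6930*6.569 - 2) = 18.242634
C = h^2 + (b-k)^2 - r^2 = 4 + 43.151761 - 9 = 38.151761
disc = B^2-4AC = 332.7937 - 590.0168 = -257.2231
disc < 0

0 intersection points


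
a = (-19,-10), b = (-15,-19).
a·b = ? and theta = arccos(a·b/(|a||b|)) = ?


a·b = -19*(-15) - 10*(-19) = 285 + 190 = 475
|a| = sqrt(361+100) = 21.4709
|b| = sqrt(225+361) = 24.2074
cos(theta) = 475/(sqrt(461)*sqrt(586)) = 475/sqrt(270146) = 0.913891
theta = arccos(475/sqrt(270146)) = 23.9513 degrees

a·b = 475, theta = 23.9513 deg


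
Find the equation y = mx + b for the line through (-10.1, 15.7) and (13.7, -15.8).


m = (-31.5)/(23.8) = -1.3235
b = y1 - m*x1 = 15.7 - (-31.5*(-10.1))/(23.8) = 15.7 - 13.3676 = 2.3324

y = -1.3235x + 2.3324


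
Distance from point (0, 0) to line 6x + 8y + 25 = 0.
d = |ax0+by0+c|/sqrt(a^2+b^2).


|6*0 + 8*0 + 25| = |25| = 25
sqrt(36 + 64) = sqrt(100) = 10.0000
d = 25/sqrt(100) = 2.5000

2.5000


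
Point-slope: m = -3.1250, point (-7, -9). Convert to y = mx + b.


y + 9 = -3.1250(x + 7)
y = -3.1250x - 9 + 3.1250*(-7)
y = -3.1250x - 30.8750

y = -3.1250x - 30.8750


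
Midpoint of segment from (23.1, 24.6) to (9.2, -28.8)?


Mx = (23.1 + 9.2)/2 = 32.3/2 = 16.1500
My = (24.6 - 28.8)/2 = -4.2/2 = -2.1000

(16.1500, -2.1000)


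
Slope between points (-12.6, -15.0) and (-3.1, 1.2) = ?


dy = 1.2 + 15.0 = 16.2
dx = -3.1 + 12.6 = 9.5
m = 16.2/9.5 = 1.7053

m = 1.7053


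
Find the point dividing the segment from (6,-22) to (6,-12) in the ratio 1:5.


Px = (1*6 + 5*6)/6 = 36/6 = 6.0000
Py = (1*(-12) + 5*(-22))/6 = -122/6 = -20.3333

P = (6.0000, -20.3333)


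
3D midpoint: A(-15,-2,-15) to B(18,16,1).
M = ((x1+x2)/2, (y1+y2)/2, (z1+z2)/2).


Mx = (-15+18)/2 = 1.5000
My = (-2+16)/2 = 7.0000
Mz = (-15+1)/2 = -7.0000

M = (1.5000, 7.0000, -7.0000)


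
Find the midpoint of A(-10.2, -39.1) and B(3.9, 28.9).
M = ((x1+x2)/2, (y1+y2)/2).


Mx = (-10.2 + 3.9)/2 = -6.3/2 = -3.1500
My = (-39.1 + 28.9)/2 = -10.2/2 = -5.1000

(-3.1500, -5.1000)


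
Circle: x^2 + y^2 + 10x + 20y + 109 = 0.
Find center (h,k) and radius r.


h = -D/2 = -10/2 = -5
k = -E/2 = -20/2 = -10
r^2 = h^2 + k^2 - F = 25 + 100 - 109 = 16
r = 4

Center (-5, -10), radius = 4


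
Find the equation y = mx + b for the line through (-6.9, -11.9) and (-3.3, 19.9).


m = (31.8)/(3.6) = 8.8333
b = y1 - m*x1 = -11.9 - (31.8*(-6.9))/(3.6) = -11.9 + 60.9500 = 49.0500

y = 8.8333x + 49.0500


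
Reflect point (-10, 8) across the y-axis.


Reflection rule for y-axis: (-x, y)
(-10, 8) -> (10, 8)

(10, 8)


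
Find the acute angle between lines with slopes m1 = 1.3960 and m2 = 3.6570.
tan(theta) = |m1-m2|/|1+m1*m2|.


m1-m2 = -2.261
1+m1*m2 = 6.105172
tan(theta) = |-2.261/6.105172| = 0.370342
theta = arctan(|-2.261/6.105172|) = 20.3217 degrees (acute angle)

20.3217 degrees


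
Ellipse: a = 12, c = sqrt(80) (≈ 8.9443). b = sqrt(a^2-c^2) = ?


b^2 = 12^2 - (sqrt(80))^2 = 144 - 80 = 64
b = sqrt(64) = 8

b = 8


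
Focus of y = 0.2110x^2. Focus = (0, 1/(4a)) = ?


a = 0.2110
4a = 0.8440
focus = (0, 1/0.8440) = (0, 1.1848)

Focus = (0, 1.1848)


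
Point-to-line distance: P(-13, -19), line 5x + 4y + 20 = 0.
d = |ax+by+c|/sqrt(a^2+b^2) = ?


|5*(-13) + 4*(-19) + 20| = |-121| = 121
sqrt(25 + 16) = sqrt(41) = 6.4031
d = 121/sqrt(41) = 18.8970

18.8970


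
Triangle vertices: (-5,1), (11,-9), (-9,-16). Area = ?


-5*(-9+ 16) = -35
11*(-16-1) = -187
-9*(1+ 9) = -90
sum = -312
Area = |-312|/2 = 156.0000

156.0000 sq units


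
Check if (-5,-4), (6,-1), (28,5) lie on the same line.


-5*(-1-5) + 6*(5+ 4) + 28*(-4+ 1)
= 30 + 54 - 84 = 0

Yes, collinear (determinant = 0)


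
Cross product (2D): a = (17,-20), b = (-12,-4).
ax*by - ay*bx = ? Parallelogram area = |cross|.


cross = 17*(-4) + 20*(-12) = -68 - 240 = -308
Parallelogram area = |-308| = 308

cross = -308, parallelogram area = 308


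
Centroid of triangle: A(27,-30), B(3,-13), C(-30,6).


Gx = (27+3- 30)/3 = 0/3 = 0
Gy = (-30- 13+6)/3 = -37/3 = -12.3333

G = (0, -12.3333)


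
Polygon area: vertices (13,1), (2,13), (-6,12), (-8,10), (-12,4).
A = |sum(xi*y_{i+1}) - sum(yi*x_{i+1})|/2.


sum(xi*y_{i+1}) = 13*13 + 2*12 - 6*10 - 8*4 - 12*1 = 89
sum(yi*x_{i+1}) = 1*2 + 13*(-6) + 12*(-8) + 10*(-12) + 4*13 = -240
Area = |89 + 240|/2 = 329/2 = 164.5000

164.5000 sq units


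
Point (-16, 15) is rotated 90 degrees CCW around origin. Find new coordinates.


cos(90) = 0, sin(90) = 1
x' = -16*0 - 15*1 = -15
y' = -16*1 + 15*0 = -16

(-15, -16)


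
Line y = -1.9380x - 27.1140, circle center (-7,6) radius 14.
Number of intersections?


Substitute y = -1.9380x - 27.1140: (x+ 7)^2 + (-1.9380x- 27.1140-6)^2 = 196
Expand to Ax^2 + Bx + C = 0, where b-k = -33.114
A = 1+m^2 = 4.755844
B = 2(m(b-k) - h) = 2(-1.9380*(-33.114) + 7) = 142.349864
C = h^2 + (b-k)^2 - r^2 = 49 + 1096.536996 - 196 = 949.536996
disc = B^2-4AC = 20263.4838 - 18063.3993 = 2200.0845
disc > 0

2 intersection points


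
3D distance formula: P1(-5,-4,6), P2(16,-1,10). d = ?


dx=21, dy=3, dz=4
d = sqrt(441+9+16) = sqrt(466) = 21.5870

21.5870


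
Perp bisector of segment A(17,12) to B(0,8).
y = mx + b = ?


Midpoint = (8.5, 10)
Slope of AB = dy/dx = -4/(-17) = 0.2353
Perp slope = -dx/dy = -17/4 = -4.2500
b = My - (perp slope)*Mx = 10 + (-17*8.5)/(-4) = 10 + 36.1250 = 46.1250

y = -4.2500x + 46.1250


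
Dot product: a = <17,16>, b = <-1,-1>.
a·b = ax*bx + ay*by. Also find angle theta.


a·b = 17*(-1) + 16*(-1) = -17 - 16 = -33
|a| = sqrt(289+256) = 23.3452
|b| = sqrt(1+1) = 1.4142
cos(theta) = -33/(sqrt(545)*sqrt(2)) = -33/sqrt(1090) = -0.999541
theta = arccos(-33/sqrt(1090)) = 178.2643 degrees

a·b = -33, theta = 178.2643 deg


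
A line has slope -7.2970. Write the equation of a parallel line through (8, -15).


Parallel lines have equal slopes.
m2 = -7.2970
b2 = -15 + 7.2970*8 = 43.3760

y = -7.2970x + 43.3760


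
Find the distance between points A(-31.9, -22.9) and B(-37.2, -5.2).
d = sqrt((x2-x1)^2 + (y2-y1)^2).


dx = -37.2 + 31.9 = -5.3
dy = -5.2 + 22.9 = 17.7
d = sqrt(28.09 + 313.29) = sqrt(341.38) = 18.4765

18.4765


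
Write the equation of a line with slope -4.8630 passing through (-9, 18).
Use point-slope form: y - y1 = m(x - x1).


y - 18 = -4.8630(x + 9)
y = -4.8630x + 18 + 4.8630*(-9)
y = -4.8630x - 25.7670

y = -4.8630x - 25.7670


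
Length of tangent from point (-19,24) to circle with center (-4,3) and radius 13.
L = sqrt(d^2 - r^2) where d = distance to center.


d = sqrt((-19+ 4)^2 + (24-3)^2) = sqrt(225+441) = 25.8070
L = sqrt(666.0000 - 169) = sqrt(497.0000) = 22.2935

22.2935


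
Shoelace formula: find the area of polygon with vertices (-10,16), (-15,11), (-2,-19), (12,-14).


sum(xi*y_{i+1}) = -10*11 - 15*(-19) - 2*(-14) + 12*16 = 395
sum(yi*x_{i+1}) = 16*(-15) + 11*(-2) - 19*12 - 14*(-10) = -350
Area = |395 + 350|/2 = 745/2 = 372.5000

372.5000 sq units


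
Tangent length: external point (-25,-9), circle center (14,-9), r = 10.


d = sqrt((-25-14)^2 + (-9+ 9)^2) = sqrt(1521+0) = 39.0000
L = sqrt(1521.0000 - 100) = sqrt(1421.0000) = 37.6962

37.6962


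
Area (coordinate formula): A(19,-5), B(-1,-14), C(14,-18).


19*(-14+ 18) = 76
-1*(-18+ 5) = 13
14*(-5+ 14) = 126
sum = 215
Area = |215|/2 = 107.5000

107.5000 sq units


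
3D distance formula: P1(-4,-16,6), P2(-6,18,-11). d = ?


dx=-2, dy=34, dz=-17
d = sqrt(4+1156+289) = sqrt(1449) = 38.0657

38.0657


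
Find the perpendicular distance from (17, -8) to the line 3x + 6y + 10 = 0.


|3*17 + 6*(-8) + 10| = |13| = 13
sqrt(9 + 36) = sqrt(45) = 6.7082
d = 13/sqrt(45) = 1.9379

1.9379


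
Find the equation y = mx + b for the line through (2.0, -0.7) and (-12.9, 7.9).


m = (8.6)/(-14.9) = -0.5772
b = y1 - m*x1 = -0.7 - (8.6*2.0)/(-14.9) = -0.7 + 1.1544 = 0.4544

y = -0.5772x + 0.4544


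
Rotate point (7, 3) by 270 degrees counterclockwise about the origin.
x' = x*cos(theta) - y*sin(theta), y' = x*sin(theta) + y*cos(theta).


cos(270) = 0, sin(270) = -1
x' = 7*0 - 3*(-1) = 3
y' = 7*(-1) + 3*0 = -7

(3, -7)


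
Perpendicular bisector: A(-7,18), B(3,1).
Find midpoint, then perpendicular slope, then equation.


Midpoint = (-2, 9.5)
Slope of AB = dy/dx = -17/10 = -1.7000
Perp slope = -dx/dy = 10/17 = 0.5882
b = My - (perp slope)*Mx = 9.5 + (10*(-2))/(-17) = 9.5 + 1.1765 = 10.6765

y = 0.5882x + 10.6765


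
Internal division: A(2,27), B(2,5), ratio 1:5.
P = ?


Px = (1*2 + 5*2)/6 = 12/6 = 2.0000
Py = (1*5 + 5*27)/6 = 140/6 = 23.3333

P = (2.0000, 23.3333)


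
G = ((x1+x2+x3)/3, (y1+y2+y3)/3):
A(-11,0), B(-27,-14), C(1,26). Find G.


Gx = (-11- 27+1)/3 = -37/3 = -12.3333
Gy = (0- 14+26)/3 = 12/3 = 4.0000

G = (-12.3333, 4.0000)


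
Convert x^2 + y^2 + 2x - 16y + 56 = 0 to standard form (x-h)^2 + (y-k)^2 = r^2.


h = -D/2 = -2/2 = -1
k = -E/2 = 16/2 = 8
r^2 = h^2 + k^2 - F = 1 + 64 - 56 = 9
r = 3

Center (-1, 8), radius = 3


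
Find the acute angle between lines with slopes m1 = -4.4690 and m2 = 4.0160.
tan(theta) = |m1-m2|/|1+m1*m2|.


m1-m2 = -8.485
1+m1*m2 = -16.947504
tan(theta) = |-8.485/(-16.947504)| = 0.500664
theta = arctan(|-8.485/(-16.947504)|) = 26.5955 degrees (acute angle)

26.5955 degrees


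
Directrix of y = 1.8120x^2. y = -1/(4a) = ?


a = 1.8120
1/(4a) = 0.1380
directrix: y = -0.1380 = -0.1380

y = -0.1380


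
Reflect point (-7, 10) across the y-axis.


Reflection rule for y-axis: (-x, y)
(-7, 10) -> (7, 10)

(7, 10)


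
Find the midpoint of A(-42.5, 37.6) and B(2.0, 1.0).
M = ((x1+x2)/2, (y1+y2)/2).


Mx = (-42.5 + 2.0)/2 = -40.5/2 = -20.2500
My = (37.6 + 1.0)/2 = 38.6/2 = 19.3000

(-20.2500, 19.3000)


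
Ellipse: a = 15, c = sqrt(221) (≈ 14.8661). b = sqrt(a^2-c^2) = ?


b^2 = 15^2 - (sqrt(221))^2 = 225 - 221 = 4
b = sqrt(4) = 2

b = 2


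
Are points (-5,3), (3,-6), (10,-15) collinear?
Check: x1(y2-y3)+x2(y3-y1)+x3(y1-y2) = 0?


-5*(-6+ 15) + 3*(-15-3) + 10*(3+ 6)
= -45 - 54 + 90 = -9

No, not collinear (determinant = -9)


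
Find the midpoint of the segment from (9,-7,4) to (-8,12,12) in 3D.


Mx = (9- 8)/2 = 0.5000
My = (-7+12)/2 = 2.5000
Mz = (4+12)/2 = 8.0000

M = (0.5000, 2.5000, 8.0000)


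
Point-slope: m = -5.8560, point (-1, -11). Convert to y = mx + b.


y + 11 = -5.8560(x + 1)
y = -5.8560x - 11 + 5.8560*(-1)
y = -5.8560x - 16.8560

y = -5.8560x - 16.8560


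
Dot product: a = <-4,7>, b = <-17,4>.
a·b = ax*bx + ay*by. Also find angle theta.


a·b = -4*(-17) + 7*4 = 68 + 28 = 96
|a| = sqrt(16+49) = 8.0623
|b| = sqrt(289+16) = 17.4642
cos(theta) = 96/(sqrt(65)*sqrt(305)) = 96/sqrt(19825) = 0.681812
theta = arccos(96/sqrt(19825)) = 47.0146 degrees

a·b = 96, theta = 47.0146 deg


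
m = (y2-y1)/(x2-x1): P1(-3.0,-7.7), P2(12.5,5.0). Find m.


dy = 5.0 + 7.7 = 12.7
dx = 12.5 + 3.0 = 15.5
m = 12.7/15.5 = 0.8194

m = 0.8194


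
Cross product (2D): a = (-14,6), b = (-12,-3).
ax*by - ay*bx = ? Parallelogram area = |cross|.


cross = -14*(-3) - 6*(-12) = 42 + 72 = 114
Parallelogram area = |114| = 114

cross = 114, parallelogram area = 114


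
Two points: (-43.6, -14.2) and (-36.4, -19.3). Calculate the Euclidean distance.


dx = -36.4 + 43.6 = 7.2
dy = -19.3 + 14.2 = -5.1
d = sqrt(51.84 + 26.01) = sqrt(77.85) = 8.8233

8.8233


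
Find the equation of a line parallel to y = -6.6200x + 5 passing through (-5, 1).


Parallel lines have equal slopes.
m2 = -6.6200
b2 = 1 + 6.6200*(-5) = -32.1000

y = -6.6200x - 32.1000


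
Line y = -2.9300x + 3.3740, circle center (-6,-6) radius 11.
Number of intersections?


Substitute y = -2.9300x + 3.3740: (x+ 6)^2 + (-2.9300x+3.3740+ 6)^2 = 121
Expand to Ax^2 + Bx + C = 0, where b-k = 9.374
A = 1+m^2 = 9.5849
B = 2(m(b-k) - h) = 2(-2.9300*9.374 + 6) = -42.93164
C = h^2 + (b-k)^2 - r^2 = 36 + 87.871876 - 121 = 2.871876
disc = B^2-4AC = 1843.1257 - 110.1066 = 1733.0191
disc > 0

2 intersection points


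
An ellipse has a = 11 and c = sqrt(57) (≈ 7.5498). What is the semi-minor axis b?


b^2 = 11^2 - (sqrt(57))^2 = 121 - 57 = 64
b = sqrt(64) = 8

b = 8


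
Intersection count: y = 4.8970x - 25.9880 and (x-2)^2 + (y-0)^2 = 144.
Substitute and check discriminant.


Substitute y = 4.8970x - 25.9880: (x-2)^2 + (4.8970x- 25.9880-0)^2 = 144
Expand to Ax^2 + Bx + C = 0, where b-k = -25.988
A = 1+m^2 = 24.980609
B = 2(m(b-k) - h) = 2(4.8970*(-25.988) - 2) = -258.526472
C = h^2 + (b-k)^2 - r^2 = 4 + 675.376144 - 144 = 535.376144
disc = B^2-4AC = 66835.9367 - 53496.0885 = 13339.8482
disc > 0

2 intersection points


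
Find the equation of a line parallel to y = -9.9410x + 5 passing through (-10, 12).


Parallel lines have equal slopes.
m2 = -9.9410
b2 = 12 + 9.9410*(-10) = -87.4100

y = -9.9410x - 87.4100


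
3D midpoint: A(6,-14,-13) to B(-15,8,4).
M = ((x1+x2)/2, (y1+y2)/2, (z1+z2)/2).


Mx = (6- 15)/2 = -4.5000
My = (-14+8)/2 = -3.0000
Mz = (-13+4)/2 = -4.5000

M = (-4.5000, -3.0000, -4.5000)


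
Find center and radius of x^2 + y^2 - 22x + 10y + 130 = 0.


h = -D/2 = 22/2 = 11
k = -E/2 = -10/2 = -5
r^2 = h^2 + k^2 - F = 121 + 25 - 130 = 16
r = 4

Center (11, -5), radius = 4


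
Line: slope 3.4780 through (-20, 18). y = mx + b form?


y - 18 = 3.4780(x + 20)
y = 3.4780x + 18 - 3.4780*(-20)
y = 3.4780x + 87.5600

y = 3.4780x + 87.5600


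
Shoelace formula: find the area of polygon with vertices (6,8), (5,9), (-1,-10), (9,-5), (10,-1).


sum(xi*y_{i+1}) = 6*9 + 5*(-10) - 1*(-5) + 9*(-1) + 10*8 = 80
sum(yi*x_{i+1}) = 8*5 + 9*(-1) - 10*9 - 5*10 - 1*6 = -115
Area = |80 + 115|/2 = 195/2 = 97.5000

97.5000 sq units


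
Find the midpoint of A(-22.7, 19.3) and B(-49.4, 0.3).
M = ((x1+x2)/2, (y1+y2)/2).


Mx = (-22.7 - 49.4)/2 = -72.1/2 = -36.0500
My = (19.3 + 0.3)/2 = 19.6/2 = 9.8000

(-36.0500, 9.8000)


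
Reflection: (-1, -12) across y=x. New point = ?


Reflection rule for y=x: (y, x)
(-1, -12) -> (-12, -1)

(-12, -1)


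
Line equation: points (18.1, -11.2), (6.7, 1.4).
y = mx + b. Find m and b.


m = (12.6)/(-11.4) = -1.1053
b = y1 - m*x1 = -11.2 - (12.6*18.1)/(-11.4) = -11.2 + 20.0053 = 8.8053

y = -1.1053x + 8.8053


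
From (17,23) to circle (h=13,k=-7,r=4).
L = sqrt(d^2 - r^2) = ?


d = sqrt((17-13)^2 + (23+ 7)^2) = sqrt(16+900) = 30.2655
L = sqrt(916.0000 - 16) = sqrt(900.0000) = 30.0000

30.0000


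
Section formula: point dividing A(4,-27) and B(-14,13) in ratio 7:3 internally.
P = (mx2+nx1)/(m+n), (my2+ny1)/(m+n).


Px = (7*(-14) + 3*4)/10 = -86/10 = -8.6000
Py = (7*13 + 3*(-27))/10 = 10/10 = 1.0000

P = (-8.6000, 1.0000)


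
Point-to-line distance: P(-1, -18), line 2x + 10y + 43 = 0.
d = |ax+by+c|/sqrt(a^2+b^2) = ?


|2*(-1) + 10*(-18) + 43| = |-139| = 139
sqrt(4 + 100) = sqrt(104) = 10.1980
d = 139/sqrt(104) = 13.6301

13.6301


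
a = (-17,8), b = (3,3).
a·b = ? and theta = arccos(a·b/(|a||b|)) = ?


a·b = -17*3 + 8*3 = -51 + 24 = -27
|a| = sqrt(289+64) = 18.7883
|b| = sqrt(9+9) = 4.2426
cos(theta) = -27/(sqrt(353)*sqrt(18)) = -27/sqrt(6354) = -0.338719
theta = arccos(-27/sqrt(6354)) = 109.7989 degrees

a·b = -27, theta = 109.7989 deg


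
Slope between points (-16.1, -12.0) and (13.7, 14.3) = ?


dy = 14.3 + 12.0 = 26.3
dx = 13.7 + 16.1 = 29.8
m = 26.3/29.8 = 0.8826

m = 0.8826
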